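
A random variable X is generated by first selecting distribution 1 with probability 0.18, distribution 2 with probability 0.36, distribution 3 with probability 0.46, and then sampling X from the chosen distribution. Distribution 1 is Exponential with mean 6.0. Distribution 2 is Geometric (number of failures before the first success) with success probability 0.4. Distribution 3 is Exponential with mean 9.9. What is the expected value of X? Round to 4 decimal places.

6.1740

Component means — 1: 6; 2: 1.5; 3: 9.9.
E[X] = 0.18·6 + 0.36·1.5 + 0.46·9.9 = 6.174.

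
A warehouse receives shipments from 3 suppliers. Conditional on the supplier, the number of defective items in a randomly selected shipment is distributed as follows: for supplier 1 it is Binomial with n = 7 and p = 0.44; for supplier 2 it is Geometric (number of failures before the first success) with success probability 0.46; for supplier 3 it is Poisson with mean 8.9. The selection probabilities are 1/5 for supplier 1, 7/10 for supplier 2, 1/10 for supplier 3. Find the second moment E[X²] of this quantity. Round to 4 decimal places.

For each component E[X²] = Var + (mean)², giving 1: 11.2112; 2: 3.93006; 3: 88.11.
Overall E[X²] = 0.2·11.2112 + 0.7·3.93006 + 0.1·88.11 = 13.8043.

13.8043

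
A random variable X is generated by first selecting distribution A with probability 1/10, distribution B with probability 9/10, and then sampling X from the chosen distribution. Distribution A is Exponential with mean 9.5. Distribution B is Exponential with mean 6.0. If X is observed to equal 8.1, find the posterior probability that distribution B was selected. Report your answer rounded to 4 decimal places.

Likelihoods f(8.1 | ·): A: 0.0448728; B: 0.0432067.
Posterior ∝ prior × likelihood. Numerator for B: 0.9·0.0432067 = 0.038886.
Normalizing constant: 0.1·0.0448728 + 0.9·0.0432067 = 0.0433733.
P(B | observation) = 0.038886 / 0.0433733 = 0.896543.

0.8965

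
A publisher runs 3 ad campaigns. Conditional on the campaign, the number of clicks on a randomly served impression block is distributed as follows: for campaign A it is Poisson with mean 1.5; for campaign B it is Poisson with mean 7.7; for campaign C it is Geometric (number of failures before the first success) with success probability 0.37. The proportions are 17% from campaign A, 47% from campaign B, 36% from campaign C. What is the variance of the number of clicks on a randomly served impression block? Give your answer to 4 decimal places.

Per component, A: μ=1.5, E[X²]=3.75; B: μ=7.7, E[X²]=66.99; C: μ=1.7027, E[X²]=7.5011.
E[X] = 0.17·1.5 + 0.47·7.7 + 0.36·1.7027 = 4.48697.
E[X²] = 0.17·3.75 + 0.47·66.99 + 0.36·7.5011 = 34.8232.
Var(X) = E[X²] − (E[X])² = 34.8232 − 20.1329 = 14.6903.

14.6903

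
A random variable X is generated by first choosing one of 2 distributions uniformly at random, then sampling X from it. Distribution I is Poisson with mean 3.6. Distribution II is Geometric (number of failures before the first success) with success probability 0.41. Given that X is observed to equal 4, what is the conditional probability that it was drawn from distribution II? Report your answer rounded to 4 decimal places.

Likelihoods P(X=4 | ·): I: 0.191222; II: 0.0496812.
Posterior ∝ prior × likelihood. Numerator for II: 0.5·0.0496812 = 0.0248406.
Normalizing constant: 0.5·0.191222 + 0.5·0.0496812 = 0.120452.
P(II | observation) = 0.0248406 / 0.120452 = 0.206229.

0.2062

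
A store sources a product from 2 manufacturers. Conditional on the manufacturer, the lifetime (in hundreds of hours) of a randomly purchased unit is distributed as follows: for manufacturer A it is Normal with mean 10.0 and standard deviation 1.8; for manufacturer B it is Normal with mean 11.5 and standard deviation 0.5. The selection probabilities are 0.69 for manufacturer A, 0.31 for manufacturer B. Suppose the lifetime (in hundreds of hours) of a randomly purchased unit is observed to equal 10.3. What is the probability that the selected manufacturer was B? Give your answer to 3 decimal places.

0.084

Likelihoods f(10.3 | ·): A: 0.218578; B: 0.0447891.
Posterior ∝ prior × likelihood. Numerator for B: 0.31·0.0447891 = 0.0138846.
Normalizing constant: 0.69·0.218578 + 0.31·0.0447891 = 0.164703.
P(B | observation) = 0.0138846 / 0.164703 = 0.0843008.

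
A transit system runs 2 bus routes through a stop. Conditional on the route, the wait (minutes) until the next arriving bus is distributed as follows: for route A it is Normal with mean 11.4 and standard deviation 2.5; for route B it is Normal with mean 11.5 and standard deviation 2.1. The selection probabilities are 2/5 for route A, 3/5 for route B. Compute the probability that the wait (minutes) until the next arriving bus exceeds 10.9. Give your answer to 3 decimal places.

Conditional on each route, P(X > 10.9): A: 0.57926; B: 0.612452.
By total probability, P(X > 10.9) = 0.4·0.57926 + 0.6·0.612452 = 0.599175.

0.599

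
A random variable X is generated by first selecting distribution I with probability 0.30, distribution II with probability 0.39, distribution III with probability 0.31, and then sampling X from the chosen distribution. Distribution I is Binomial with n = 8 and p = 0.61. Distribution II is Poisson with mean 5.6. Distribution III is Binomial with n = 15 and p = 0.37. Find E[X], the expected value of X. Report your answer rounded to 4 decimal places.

5.3685

Component means — I: 4.88; II: 5.6; III: 5.55.
E[X] = 0.3·4.88 + 0.39·5.6 + 0.31·5.55 = 5.3685.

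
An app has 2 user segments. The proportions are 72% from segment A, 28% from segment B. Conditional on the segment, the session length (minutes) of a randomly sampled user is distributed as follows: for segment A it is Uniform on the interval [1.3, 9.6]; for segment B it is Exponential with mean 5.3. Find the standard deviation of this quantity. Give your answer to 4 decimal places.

3.4646

Per component, A: μ=5.45, E[X²]=35.4433; B: μ=5.3, E[X²]=56.18.
E[X] = 0.72·5.45 + 0.28·5.3 = 5.408.
E[X²] = 0.72·35.4433 + 0.28·56.18 = 41.2496.
Var(X) = E[X²] − (E[X])² = 41.2496 − 29.2465 = 12.0031.
SD(X) = √12.0031 = 3.46455.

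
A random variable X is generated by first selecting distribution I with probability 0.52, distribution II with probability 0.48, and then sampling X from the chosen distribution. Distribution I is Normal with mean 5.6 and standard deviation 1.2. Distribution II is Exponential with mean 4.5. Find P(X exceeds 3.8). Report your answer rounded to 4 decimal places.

Conditional on each component, P(X > 3.8): I: 0.933193; II: 0.429796.
By total probability, P(X > 3.8) = 0.52·0.933193 + 0.48·0.429796 = 0.691562.

0.6916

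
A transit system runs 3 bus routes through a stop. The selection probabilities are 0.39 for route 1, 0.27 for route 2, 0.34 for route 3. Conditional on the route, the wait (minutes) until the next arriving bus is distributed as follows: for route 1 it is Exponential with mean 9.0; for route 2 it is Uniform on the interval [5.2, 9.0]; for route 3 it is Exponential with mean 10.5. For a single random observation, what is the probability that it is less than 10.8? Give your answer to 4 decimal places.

Conditional on each route, P(X < 10.8): 1: 0.698806; 2: 1; 3: 0.642483.
By total probability, P(X < 10.8) = 0.39·0.698806 + 0.27·1 + 0.34·0.642483 = 0.760978.

0.7610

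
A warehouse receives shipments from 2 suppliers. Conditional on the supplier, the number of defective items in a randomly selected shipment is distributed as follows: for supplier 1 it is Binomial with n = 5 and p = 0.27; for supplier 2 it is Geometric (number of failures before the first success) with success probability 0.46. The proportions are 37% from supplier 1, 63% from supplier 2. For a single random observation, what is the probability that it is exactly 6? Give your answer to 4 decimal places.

0.0072

Conditional on each supplier, P(X = 6): 1: 0; 2: 0.0114057.
By total probability, P(X = 6) = 0.37·0 + 0.63·0.0114057 = 0.00718557.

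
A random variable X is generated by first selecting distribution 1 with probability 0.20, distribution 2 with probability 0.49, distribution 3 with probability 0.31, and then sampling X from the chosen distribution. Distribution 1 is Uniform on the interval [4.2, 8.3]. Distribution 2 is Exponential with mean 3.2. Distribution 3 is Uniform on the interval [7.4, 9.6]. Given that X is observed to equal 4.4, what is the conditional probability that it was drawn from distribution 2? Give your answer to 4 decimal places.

Likelihoods f(4.4 | ·): 1: 0.243902; 2: 0.0790124; 3: 0.
Posterior ∝ prior × likelihood. Numerator for 2: 0.49·0.0790124 = 0.0387161.
Normalizing constant: 0.2·0.243902 + 0.49·0.0790124 + 0.31·0 = 0.0874966.
P(2 | observation) = 0.0387161 / 0.0874966 = 0.442487.

0.4425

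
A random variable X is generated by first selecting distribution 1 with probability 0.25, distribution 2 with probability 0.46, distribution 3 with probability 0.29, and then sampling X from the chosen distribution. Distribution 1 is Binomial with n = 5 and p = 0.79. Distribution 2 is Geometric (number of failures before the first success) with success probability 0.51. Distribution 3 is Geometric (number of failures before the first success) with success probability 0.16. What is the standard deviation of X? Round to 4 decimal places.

Per component, 1: μ=3.95, E[X²]=16.432; 2: μ=0.960784, E[X²]=2.807; 3: μ=5.25, E[X²]=60.375.
E[X] = 0.25·3.95 + 0.46·0.960784 + 0.29·5.25 = 2.95196.
E[X²] = 0.25·16.432 + 0.46·2.807 + 0.29·60.375 = 22.908.
Var(X) = E[X²] − (E[X])² = 22.908 − 8.71407 = 14.1939.
SD(X) = √14.1939 = 3.76748.

3.7675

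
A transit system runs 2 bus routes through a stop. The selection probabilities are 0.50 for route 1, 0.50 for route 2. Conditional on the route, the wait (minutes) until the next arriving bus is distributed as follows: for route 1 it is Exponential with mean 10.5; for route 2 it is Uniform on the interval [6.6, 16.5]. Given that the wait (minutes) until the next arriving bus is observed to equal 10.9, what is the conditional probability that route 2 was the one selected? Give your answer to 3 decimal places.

Likelihoods f(10.9 | ·): 1: 0.0337265; 2: 0.10101.
Posterior ∝ prior × likelihood. Numerator for 2: 0.5·0.10101 = 0.0505051.
Normalizing constant: 0.5·0.0337265 + 0.5·0.10101 = 0.0673683.
P(2 | observation) = 0.0505051 / 0.0673683 = 0.749686.

0.750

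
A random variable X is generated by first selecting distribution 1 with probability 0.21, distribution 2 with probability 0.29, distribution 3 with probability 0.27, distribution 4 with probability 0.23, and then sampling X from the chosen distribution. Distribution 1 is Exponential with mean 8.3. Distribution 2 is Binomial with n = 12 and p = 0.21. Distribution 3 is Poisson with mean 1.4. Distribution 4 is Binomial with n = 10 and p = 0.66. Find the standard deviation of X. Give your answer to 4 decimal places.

4.8682

Per component, 1: μ=8.3, E[X²]=137.78; 2: μ=2.52, E[X²]=8.3412; 3: μ=1.4, E[X²]=3.36; 4: μ=6.6, E[X²]=45.804.
E[X] = 0.21·8.3 + 0.29·2.52 + 0.27·1.4 + 0.23·6.6 = 4.3698.
E[X²] = 0.21·137.78 + 0.29·8.3412 + 0.27·3.36 + 0.23·45.804 = 42.7949.
Var(X) = E[X²] − (E[X])² = 42.7949 − 19.0952 = 23.6997.
SD(X) = √23.6997 = 4.86824.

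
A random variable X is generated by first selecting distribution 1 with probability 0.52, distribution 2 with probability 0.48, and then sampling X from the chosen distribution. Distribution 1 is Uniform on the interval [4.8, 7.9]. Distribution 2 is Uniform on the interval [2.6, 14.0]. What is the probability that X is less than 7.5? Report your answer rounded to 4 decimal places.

Conditional on each component, P(X < 7.5): 1: 0.870968; 2: 0.429825.
By total probability, P(X < 7.5) = 0.52·0.870968 + 0.48·0.429825 = 0.659219.

0.6592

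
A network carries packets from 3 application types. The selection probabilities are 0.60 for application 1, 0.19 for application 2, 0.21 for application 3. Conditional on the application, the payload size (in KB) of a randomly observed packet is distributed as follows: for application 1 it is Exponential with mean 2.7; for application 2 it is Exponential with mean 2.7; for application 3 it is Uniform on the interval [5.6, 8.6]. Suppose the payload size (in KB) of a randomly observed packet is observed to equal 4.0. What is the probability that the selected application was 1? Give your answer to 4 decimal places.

0.7595

Likelihoods f(4.0 | ·): 1: 0.0841854; 2: 0.0841854; 3: 0.
Posterior ∝ prior × likelihood. Numerator for 1: 0.6·0.0841854 = 0.0505113.
Normalizing constant: 0.6·0.0841854 + 0.19·0.0841854 + 0.21·0 = 0.0665065.
P(1 | observation) = 0.0505113 / 0.0665065 = 0.759494.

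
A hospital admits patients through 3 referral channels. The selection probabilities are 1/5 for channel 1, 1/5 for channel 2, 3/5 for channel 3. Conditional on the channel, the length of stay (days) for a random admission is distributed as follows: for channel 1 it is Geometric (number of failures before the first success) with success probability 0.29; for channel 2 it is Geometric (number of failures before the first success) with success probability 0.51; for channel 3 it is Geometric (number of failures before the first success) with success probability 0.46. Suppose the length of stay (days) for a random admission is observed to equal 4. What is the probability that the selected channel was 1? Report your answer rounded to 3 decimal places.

0.334

Likelihoods P(X=4 | ·): 1: 0.0736939; 2: 0.0294005; 3: 0.0391141.
Posterior ∝ prior × likelihood. Numerator for 1: 0.2·0.0736939 = 0.0147388.
Normalizing constant: 0.2·0.0736939 + 0.2·0.0294005 + 0.6·0.0391141 = 0.0440873.
P(1 | observation) = 0.0147388 / 0.0440873 = 0.334309.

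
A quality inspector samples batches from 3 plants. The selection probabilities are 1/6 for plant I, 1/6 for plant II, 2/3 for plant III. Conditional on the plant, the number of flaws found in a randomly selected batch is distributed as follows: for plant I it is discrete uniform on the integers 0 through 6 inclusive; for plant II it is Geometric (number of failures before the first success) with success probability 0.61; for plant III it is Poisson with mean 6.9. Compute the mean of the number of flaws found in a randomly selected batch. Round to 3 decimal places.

Component means — I: 3; II: 0.639344; III: 6.9.
E[X] = 0.166667·3 + 0.166667·0.639344 + 0.666667·6.9 = 5.20656.

5.207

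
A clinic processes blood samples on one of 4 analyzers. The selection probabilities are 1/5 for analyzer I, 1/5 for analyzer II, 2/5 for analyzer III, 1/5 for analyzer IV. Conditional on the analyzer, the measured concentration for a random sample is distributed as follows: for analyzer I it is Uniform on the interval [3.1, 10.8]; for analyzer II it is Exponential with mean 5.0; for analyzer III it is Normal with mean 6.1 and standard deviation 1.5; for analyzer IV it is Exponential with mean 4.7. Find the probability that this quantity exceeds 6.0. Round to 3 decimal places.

Conditional on each analyzer, P(X > 6.0): I: 0.623377; II: 0.301194; III: 0.526576; IV: 0.278985.
By total probability, P(X > 6.0) = 0.2·0.623377 + 0.2·0.301194 + 0.4·0.526576 + 0.2·0.278985 = 0.451342.

0.451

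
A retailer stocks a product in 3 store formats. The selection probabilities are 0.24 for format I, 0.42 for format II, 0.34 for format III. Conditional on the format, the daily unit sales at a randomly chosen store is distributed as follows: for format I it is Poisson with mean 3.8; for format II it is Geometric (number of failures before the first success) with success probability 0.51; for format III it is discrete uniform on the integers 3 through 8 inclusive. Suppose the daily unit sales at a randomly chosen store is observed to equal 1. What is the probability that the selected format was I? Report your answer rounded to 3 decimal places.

Likelihoods P(X=1 | ·): I: 0.0850089; II: 0.2499; III: 0.
Posterior ∝ prior × likelihood. Numerator for I: 0.24·0.0850089 = 0.0204021.
Normalizing constant: 0.24·0.0850089 + 0.42·0.2499 + 0.34·0 = 0.12536.
P(I | observation) = 0.0204021 / 0.12536 = 0.162748.

0.163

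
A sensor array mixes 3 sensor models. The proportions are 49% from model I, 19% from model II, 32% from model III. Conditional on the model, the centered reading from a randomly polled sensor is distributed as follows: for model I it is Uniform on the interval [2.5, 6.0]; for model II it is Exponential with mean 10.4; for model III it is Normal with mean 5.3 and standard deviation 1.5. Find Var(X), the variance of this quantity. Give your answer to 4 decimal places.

27.0462

Per component, I: μ=4.25, E[X²]=19.0833; II: μ=10.4, E[X²]=216.32; III: μ=5.3, E[X²]=30.34.
E[X] = 0.49·4.25 + 0.19·10.4 + 0.32·5.3 = 5.7545.
E[X²] = 0.49·19.0833 + 0.19·216.32 + 0.32·30.34 = 60.1604.
Var(X) = E[X²] − (E[X])² = 60.1604 − 33.1143 = 27.0462.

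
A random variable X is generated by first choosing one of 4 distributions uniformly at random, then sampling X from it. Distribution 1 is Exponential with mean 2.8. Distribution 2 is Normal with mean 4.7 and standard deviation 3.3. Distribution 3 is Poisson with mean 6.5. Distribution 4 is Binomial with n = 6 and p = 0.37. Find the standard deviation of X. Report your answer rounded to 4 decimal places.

3.0808

Per component, 1: μ=2.8, E[X²]=15.68; 2: μ=4.7, E[X²]=32.98; 3: μ=6.5, E[X²]=48.75; 4: μ=2.22, E[X²]=6.327.
E[X] = 0.25·2.8 + 0.25·4.7 + 0.25·6.5 + 0.25·2.22 = 4.055.
E[X²] = 0.25·15.68 + 0.25·32.98 + 0.25·48.75 + 0.25·6.327 = 25.9342.
Var(X) = E[X²] − (E[X])² = 25.9342 − 16.443 = 9.49123.
SD(X) = √9.49123 = 3.08078.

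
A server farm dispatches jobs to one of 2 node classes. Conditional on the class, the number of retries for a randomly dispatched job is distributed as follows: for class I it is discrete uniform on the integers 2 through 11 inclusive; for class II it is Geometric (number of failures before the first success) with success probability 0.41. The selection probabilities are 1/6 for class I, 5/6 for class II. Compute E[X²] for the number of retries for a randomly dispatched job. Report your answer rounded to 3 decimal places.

13.067

For each component E[X²] = Var + (mean)², giving I: 50.5; II: 5.58061.
Overall E[X²] = 0.166667·50.5 + 0.833333·5.58061 = 13.0672.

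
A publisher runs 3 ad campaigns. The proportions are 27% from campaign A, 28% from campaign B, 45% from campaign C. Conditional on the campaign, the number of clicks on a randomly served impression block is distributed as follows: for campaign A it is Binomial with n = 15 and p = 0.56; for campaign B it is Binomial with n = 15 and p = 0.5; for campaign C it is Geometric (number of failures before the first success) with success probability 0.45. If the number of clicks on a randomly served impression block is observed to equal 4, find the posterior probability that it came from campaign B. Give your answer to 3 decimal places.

0.338

Likelihoods P(X=4 | ·): A: 0.0160644; B: 0.0416565; C: 0.0411778.
Posterior ∝ prior × likelihood. Numerator for B: 0.28·0.0416565 = 0.0116638.
Normalizing constant: 0.27·0.0160644 + 0.28·0.0416565 + 0.45·0.0411778 = 0.0345312.
P(B | observation) = 0.0116638 / 0.0345312 = 0.337776.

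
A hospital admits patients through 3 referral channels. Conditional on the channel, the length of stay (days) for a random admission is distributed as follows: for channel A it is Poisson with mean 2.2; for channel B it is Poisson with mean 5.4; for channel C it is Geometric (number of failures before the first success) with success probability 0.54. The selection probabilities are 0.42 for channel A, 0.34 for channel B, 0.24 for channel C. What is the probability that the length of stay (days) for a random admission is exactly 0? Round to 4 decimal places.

0.1777

Conditional on each channel, P(X = 0): A: 0.110803; B: 0.00451658; C: 0.54.
By total probability, P(X = 0) = 0.42·0.110803 + 0.34·0.00451658 + 0.24·0.54 = 0.177673.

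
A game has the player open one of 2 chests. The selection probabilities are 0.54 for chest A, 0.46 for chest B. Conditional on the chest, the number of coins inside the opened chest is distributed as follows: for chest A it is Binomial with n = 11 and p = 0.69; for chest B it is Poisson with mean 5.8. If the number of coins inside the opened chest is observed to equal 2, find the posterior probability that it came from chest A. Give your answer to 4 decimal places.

Likelihoods P(X=2 | ·): A: 0.000692335; B: 0.0509235.
Posterior ∝ prior × likelihood. Numerator for A: 0.54·0.000692335 = 0.000373861.
Normalizing constant: 0.54·0.000692335 + 0.46·0.0509235 = 0.0237987.
P(A | observation) = 0.000373861 / 0.0237987 = 0.0157093.

0.0157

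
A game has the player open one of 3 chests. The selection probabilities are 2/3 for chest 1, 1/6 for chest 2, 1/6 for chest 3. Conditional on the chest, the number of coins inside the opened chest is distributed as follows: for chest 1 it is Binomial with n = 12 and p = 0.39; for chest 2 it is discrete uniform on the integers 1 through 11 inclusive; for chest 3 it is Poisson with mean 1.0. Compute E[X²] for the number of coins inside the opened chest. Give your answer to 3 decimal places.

24.505

For each component E[X²] = Var + (mean)², giving 1: 24.7572; 2: 46; 3: 2.
Overall E[X²] = 0.666667·24.7572 + 0.166667·46 + 0.166667·2 = 24.5048.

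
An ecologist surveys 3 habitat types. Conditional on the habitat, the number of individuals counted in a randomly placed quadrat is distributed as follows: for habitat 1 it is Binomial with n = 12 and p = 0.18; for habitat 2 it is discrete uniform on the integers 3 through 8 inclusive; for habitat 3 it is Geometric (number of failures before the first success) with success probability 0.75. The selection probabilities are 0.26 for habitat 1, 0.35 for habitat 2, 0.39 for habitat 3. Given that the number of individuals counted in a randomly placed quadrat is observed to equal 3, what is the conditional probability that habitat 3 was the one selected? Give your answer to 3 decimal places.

Likelihoods P(X=3 | ·): 1: 0.215063; 2: 0.166667; 3: 0.0117188.
Posterior ∝ prior × likelihood. Numerator for 3: 0.39·0.0117188 = 0.00457031.
Normalizing constant: 0.26·0.215063 + 0.35·0.166667 + 0.39·0.0117188 = 0.11882.
P(3 | observation) = 0.00457031 / 0.11882 = 0.0384642.

0.038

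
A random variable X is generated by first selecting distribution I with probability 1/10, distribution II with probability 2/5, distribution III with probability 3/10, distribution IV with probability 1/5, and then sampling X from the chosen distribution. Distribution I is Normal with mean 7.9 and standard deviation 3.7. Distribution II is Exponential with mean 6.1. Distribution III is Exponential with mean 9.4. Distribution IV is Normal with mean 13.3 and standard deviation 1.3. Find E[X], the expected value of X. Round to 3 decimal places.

8.710

Component means — I: 7.9; II: 6.1; III: 9.4; IV: 13.3.
E[X] = 0.1·7.9 + 0.4·6.1 + 0.3·9.4 + 0.2·13.3 = 8.71.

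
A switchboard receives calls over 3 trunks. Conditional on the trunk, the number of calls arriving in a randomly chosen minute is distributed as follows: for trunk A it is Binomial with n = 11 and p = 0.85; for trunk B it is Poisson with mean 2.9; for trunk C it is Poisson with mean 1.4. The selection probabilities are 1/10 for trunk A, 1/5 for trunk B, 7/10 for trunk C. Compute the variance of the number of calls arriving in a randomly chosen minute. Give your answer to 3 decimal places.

Per component, A: μ=9.35, E[X²]=88.825; B: μ=2.9, E[X²]=11.31; C: μ=1.4, E[X²]=3.36.
E[X] = 0.1·9.35 + 0.2·2.9 + 0.7·1.4 = 2.495.
E[X²] = 0.1·88.825 + 0.2·11.31 + 0.7·3.36 = 13.4965.
Var(X) = E[X²] − (E[X])² = 13.4965 − 6.22503 = 7.27147.

7.271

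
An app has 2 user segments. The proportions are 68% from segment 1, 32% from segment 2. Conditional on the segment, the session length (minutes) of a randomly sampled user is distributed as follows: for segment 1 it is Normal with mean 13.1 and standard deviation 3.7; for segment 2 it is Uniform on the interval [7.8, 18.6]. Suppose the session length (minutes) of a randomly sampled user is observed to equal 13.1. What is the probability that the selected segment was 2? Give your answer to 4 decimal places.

0.2878

Likelihoods f(13.1 | ·): 1: 0.107822; 2: 0.0925926.
Posterior ∝ prior × likelihood. Numerator for 2: 0.32·0.0925926 = 0.0296296.
Normalizing constant: 0.68·0.107822 + 0.32·0.0925926 = 0.102949.
P(2 | observation) = 0.0296296 / 0.102949 = 0.28781.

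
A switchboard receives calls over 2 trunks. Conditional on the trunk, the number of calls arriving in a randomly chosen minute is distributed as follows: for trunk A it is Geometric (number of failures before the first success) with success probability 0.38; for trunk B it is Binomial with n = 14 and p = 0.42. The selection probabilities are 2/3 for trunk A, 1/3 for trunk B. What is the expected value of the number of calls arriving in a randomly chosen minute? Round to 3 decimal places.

Component means — A: 1.63158; B: 5.88.
E[X] = 0.666667·1.63158 + 0.333333·5.88 = 3.04772.

3.048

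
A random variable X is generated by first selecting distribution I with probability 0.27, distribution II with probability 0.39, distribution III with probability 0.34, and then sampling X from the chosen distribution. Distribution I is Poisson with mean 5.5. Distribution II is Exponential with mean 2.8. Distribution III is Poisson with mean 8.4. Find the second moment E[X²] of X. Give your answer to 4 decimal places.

42.6141

For each component E[X²] = Var + (mean)², giving I: 35.75; II: 15.68; III: 78.96.
Overall E[X²] = 0.27·35.75 + 0.39·15.68 + 0.34·78.96 = 42.6141.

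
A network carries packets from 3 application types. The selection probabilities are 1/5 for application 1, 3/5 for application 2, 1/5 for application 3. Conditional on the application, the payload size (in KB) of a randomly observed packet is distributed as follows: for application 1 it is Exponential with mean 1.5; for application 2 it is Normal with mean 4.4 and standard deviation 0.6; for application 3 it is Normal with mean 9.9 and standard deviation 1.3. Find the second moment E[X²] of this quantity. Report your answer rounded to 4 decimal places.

32.6720

For each component E[X²] = Var + (mean)², giving 1: 4.5; 2: 19.72; 3: 99.7.
Overall E[X²] = 0.2·4.5 + 0.6·19.72 + 0.2·99.7 = 32.672.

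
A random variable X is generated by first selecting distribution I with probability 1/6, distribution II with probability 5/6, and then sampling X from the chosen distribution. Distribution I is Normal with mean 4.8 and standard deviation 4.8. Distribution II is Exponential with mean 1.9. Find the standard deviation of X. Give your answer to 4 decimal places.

2.8313

Per component, I: μ=4.8, E[X²]=46.08; II: μ=1.9, E[X²]=7.22.
E[X] = 0.166667·4.8 + 0.833333·1.9 = 2.38333.
E[X²] = 0.166667·46.08 + 0.833333·7.22 = 13.6967.
Var(X) = E[X²] − (E[X])² = 13.6967 − 5.68028 = 8.01639.
SD(X) = √8.01639 = 2.83132.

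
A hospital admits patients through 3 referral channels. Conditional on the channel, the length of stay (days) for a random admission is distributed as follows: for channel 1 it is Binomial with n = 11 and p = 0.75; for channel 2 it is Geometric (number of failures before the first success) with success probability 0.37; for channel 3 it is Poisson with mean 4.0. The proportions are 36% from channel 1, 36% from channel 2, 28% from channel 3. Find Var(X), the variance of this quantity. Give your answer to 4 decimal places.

Per component, 1: μ=8.25, E[X²]=70.125; 2: μ=1.7027, E[X²]=7.5011; 3: μ=4, E[X²]=20.
E[X] = 0.36·8.25 + 0.36·1.7027 + 0.28·4 = 4.70297.
E[X²] = 0.36·70.125 + 0.36·7.5011 + 0.28·20 = 33.5454.
Var(X) = E[X²] − (E[X])² = 33.5454 − 22.118 = 11.4274.

11.4274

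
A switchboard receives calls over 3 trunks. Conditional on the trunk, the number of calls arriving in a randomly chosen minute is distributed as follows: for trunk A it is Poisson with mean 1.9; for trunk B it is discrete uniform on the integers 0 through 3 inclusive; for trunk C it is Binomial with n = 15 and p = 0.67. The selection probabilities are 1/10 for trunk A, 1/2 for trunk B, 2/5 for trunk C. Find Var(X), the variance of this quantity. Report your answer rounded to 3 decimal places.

19.427

Per component, A: μ=1.9, E[X²]=5.51; B: μ=1.5, E[X²]=3.5; C: μ=10.05, E[X²]=104.319.
E[X] = 0.1·1.9 + 0.5·1.5 + 0.4·10.05 = 4.96.
E[X²] = 0.1·5.51 + 0.5·3.5 + 0.4·104.319 = 44.0286.
Var(X) = E[X²] − (E[X])² = 44.0286 − 24.6016 = 19.427.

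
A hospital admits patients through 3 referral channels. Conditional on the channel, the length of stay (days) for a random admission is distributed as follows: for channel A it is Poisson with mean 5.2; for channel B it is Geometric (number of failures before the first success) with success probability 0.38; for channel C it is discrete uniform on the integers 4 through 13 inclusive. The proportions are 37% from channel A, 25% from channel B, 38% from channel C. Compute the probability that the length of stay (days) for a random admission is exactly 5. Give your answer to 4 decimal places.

0.1114

Conditional on each channel, P(X = 5): A: 0.174785; B: 0.034813; C: 0.1.
By total probability, P(X = 5) = 0.37·0.174785 + 0.25·0.034813 + 0.38·0.1 = 0.111374.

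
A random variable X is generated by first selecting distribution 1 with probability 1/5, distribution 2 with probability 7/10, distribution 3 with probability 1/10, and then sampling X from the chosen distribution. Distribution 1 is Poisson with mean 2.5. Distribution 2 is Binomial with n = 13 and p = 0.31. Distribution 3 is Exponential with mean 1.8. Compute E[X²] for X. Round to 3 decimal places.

For each component E[X²] = Var + (mean)², giving 1: 8.75; 2: 19.0216; 3: 6.48.
Overall E[X²] = 0.2·8.75 + 0.7·19.0216 + 0.1·6.48 = 15.7131.

15.713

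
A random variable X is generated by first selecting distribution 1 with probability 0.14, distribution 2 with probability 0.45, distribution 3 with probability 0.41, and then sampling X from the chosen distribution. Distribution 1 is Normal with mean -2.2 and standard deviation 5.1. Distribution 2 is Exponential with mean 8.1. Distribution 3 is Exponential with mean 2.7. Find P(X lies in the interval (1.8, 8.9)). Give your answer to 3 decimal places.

0.434

Conditional on each component, P(1.8 < X < 8.9): 1: 0.201668; 2: 0.467455; 3: 0.476397.
By total probability, P(1.8 < X < 8.9) = 0.14·0.201668 + 0.45·0.467455 + 0.41·0.476397 = 0.433911.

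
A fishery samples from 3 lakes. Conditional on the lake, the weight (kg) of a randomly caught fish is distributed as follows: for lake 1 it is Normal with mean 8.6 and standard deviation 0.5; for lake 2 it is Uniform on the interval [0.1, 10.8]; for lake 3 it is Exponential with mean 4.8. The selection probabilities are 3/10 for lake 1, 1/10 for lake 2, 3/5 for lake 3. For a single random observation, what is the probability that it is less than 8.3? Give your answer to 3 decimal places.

Conditional on each lake, P(X < 8.3): 1: 0.274253; 2: 0.766355; 3: 0.822568.
By total probability, P(X < 8.3) = 0.3·0.274253 + 0.1·0.766355 + 0.6·0.822568 = 0.652452.

0.652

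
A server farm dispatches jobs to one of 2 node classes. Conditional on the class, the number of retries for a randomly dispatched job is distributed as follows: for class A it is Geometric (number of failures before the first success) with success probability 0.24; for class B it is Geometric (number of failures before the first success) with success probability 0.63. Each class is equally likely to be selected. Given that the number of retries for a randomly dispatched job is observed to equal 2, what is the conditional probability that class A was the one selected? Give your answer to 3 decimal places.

0.616

Likelihoods P(X=2 | ·): A: 0.138624; B: 0.086247.
Posterior ∝ prior × likelihood. Numerator for A: 0.5·0.138624 = 0.069312.
Normalizing constant: 0.5·0.138624 + 0.5·0.086247 = 0.112435.
P(A | observation) = 0.069312 / 0.112435 = 0.61646.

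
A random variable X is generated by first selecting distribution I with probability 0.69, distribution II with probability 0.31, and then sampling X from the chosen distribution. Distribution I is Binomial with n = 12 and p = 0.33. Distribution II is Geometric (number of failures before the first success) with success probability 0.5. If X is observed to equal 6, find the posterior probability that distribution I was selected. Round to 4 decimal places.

0.9685

Likelihoods P(X=6 | ·): I: 0.107945; II: 0.0078125.
Posterior ∝ prior × likelihood. Numerator for I: 0.69·0.107945 = 0.0744824.
Normalizing constant: 0.69·0.107945 + 0.31·0.0078125 = 0.0769043.
P(I | observation) = 0.0744824 / 0.0769043 = 0.968508.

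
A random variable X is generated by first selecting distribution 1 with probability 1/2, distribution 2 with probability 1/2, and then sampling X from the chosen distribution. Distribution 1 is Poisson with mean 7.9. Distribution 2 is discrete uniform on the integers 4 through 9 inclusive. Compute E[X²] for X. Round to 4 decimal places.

For each component E[X²] = Var + (mean)², giving 1: 70.31; 2: 45.1667.
Overall E[X²] = 0.5·70.31 + 0.5·45.1667 = 57.7383.

57.7383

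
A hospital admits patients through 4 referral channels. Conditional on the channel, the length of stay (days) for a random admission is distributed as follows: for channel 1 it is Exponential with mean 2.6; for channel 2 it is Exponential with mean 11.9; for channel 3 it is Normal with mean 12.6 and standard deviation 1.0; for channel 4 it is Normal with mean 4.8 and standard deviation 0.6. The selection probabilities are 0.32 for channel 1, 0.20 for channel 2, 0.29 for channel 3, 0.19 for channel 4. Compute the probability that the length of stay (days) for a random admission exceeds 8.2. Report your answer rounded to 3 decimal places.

Conditional on each channel, P(X > 8.2): 1: 0.0426876; 2: 0.50204; 3: 0.999995; 4: 7.28011e-09.
By total probability, P(X > 8.2) = 0.32·0.0426876 + 0.2·0.50204 + 0.29·0.999995 + 0.19·7.28011e-09 = 0.404066.

0.404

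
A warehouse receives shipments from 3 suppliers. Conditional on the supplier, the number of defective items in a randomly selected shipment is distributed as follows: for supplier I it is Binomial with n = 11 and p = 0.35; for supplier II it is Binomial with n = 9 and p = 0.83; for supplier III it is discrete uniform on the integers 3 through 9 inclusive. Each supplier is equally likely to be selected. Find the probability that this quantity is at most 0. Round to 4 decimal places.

Conditional on each supplier, P(X ≤ 0): I: 0.00875078; II: 1.18588e-07; III: 0.
By total probability, P(X ≤ 0) = 0.333333·0.00875078 + 0.333333·1.18588e-07 + 0.333333·0 = 0.00291697.

0.0029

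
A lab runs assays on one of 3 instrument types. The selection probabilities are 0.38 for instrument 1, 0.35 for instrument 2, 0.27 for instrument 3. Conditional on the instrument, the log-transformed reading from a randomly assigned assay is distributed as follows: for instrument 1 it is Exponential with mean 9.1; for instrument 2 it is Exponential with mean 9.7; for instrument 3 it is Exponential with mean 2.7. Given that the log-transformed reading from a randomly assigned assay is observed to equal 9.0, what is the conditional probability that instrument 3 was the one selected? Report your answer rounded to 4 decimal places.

Likelihoods f(9.0 | ·): 1: 0.040873; 2: 0.0407638; 3: 0.0132126.
Posterior ∝ prior × likelihood. Numerator for 3: 0.27·0.0132126 = 0.0035674.
Normalizing constant: 0.38·0.040873 + 0.35·0.0407638 + 0.27·0.0132126 = 0.0333665.
P(3 | observation) = 0.0035674 / 0.0333665 = 0.106916.

0.1069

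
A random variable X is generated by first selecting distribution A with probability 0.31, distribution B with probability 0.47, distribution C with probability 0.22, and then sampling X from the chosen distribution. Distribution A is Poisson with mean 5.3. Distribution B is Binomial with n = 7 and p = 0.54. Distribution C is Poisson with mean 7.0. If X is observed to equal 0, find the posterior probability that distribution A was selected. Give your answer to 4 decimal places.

Likelihoods P(X=0 | ·): A: 0.00499159; B: 0.00435818; C: 0.000911882.
Posterior ∝ prior × likelihood. Numerator for A: 0.31·0.00499159 = 0.00154739.
Normalizing constant: 0.31·0.00499159 + 0.47·0.00435818 + 0.22·0.000911882 = 0.00379635.
P(A | observation) = 0.00154739 / 0.00379635 = 0.4076.

0.4076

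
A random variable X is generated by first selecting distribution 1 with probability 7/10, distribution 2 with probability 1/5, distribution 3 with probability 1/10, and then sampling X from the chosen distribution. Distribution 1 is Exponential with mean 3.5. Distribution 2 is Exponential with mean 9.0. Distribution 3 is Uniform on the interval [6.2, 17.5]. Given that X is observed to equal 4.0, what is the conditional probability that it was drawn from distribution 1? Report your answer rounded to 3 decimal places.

Likelihoods f(4.0 | ·): 1: 0.0911162; 2: 0.0712423; 3: 0.
Posterior ∝ prior × likelihood. Numerator for 1: 0.7·0.0911162 = 0.0637813.
Normalizing constant: 0.7·0.0911162 + 0.2·0.0712423 + 0.1·0 = 0.0780298.
P(1 | observation) = 0.0637813 / 0.0780298 = 0.817397.

0.817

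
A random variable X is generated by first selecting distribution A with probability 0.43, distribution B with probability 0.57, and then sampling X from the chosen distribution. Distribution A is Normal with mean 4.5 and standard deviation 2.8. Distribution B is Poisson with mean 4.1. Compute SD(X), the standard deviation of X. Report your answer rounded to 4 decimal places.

Per component, A: μ=4.5, E[X²]=28.09; B: μ=4.1, E[X²]=20.91.
E[X] = 0.43·4.5 + 0.57·4.1 = 4.272.
E[X²] = 0.43·28.09 + 0.57·20.91 = 23.9974.
Var(X) = E[X²] − (E[X])² = 23.9974 − 18.25 = 5.74742.
SD(X) = √5.74742 = 2.39738.

2.3974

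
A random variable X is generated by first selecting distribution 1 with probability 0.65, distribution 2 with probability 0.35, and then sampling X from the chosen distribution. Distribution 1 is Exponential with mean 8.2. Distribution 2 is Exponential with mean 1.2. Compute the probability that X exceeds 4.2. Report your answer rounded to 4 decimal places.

Conditional on each component, P(X > 4.2): 1: 0.599179; 2: 0.0301974.
By total probability, P(X > 4.2) = 0.65·0.599179 + 0.35·0.0301974 = 0.400035.

0.4000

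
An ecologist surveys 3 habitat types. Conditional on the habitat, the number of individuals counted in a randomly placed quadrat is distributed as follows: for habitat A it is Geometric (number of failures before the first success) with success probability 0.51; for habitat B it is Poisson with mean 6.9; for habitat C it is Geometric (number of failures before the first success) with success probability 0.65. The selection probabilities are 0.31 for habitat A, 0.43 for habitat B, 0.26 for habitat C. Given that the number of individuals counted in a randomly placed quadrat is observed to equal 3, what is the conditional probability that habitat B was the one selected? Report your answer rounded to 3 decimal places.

Likelihoods P(X=3 | ·): A: 0.060001; B: 0.0551778; C: 0.0278687.
Posterior ∝ prior × likelihood. Numerator for B: 0.43·0.0551778 = 0.0237264.
Normalizing constant: 0.31·0.060001 + 0.43·0.0551778 + 0.26·0.0278687 = 0.0495726.
P(B | observation) = 0.0237264 / 0.0495726 = 0.47862.

0.479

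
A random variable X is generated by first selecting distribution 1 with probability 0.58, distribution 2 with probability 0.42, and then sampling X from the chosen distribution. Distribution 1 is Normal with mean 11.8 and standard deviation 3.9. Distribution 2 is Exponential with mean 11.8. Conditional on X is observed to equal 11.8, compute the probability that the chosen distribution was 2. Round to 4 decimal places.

0.1808

Likelihoods f(11.8 | ·): 1: 0.102293; 2: 0.0311762.
Posterior ∝ prior × likelihood. Numerator for 2: 0.42·0.0311762 = 0.013094.
Normalizing constant: 0.58·0.102293 + 0.42·0.0311762 = 0.0724239.
P(2 | observation) = 0.013094 / 0.0724239 = 0.180797.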